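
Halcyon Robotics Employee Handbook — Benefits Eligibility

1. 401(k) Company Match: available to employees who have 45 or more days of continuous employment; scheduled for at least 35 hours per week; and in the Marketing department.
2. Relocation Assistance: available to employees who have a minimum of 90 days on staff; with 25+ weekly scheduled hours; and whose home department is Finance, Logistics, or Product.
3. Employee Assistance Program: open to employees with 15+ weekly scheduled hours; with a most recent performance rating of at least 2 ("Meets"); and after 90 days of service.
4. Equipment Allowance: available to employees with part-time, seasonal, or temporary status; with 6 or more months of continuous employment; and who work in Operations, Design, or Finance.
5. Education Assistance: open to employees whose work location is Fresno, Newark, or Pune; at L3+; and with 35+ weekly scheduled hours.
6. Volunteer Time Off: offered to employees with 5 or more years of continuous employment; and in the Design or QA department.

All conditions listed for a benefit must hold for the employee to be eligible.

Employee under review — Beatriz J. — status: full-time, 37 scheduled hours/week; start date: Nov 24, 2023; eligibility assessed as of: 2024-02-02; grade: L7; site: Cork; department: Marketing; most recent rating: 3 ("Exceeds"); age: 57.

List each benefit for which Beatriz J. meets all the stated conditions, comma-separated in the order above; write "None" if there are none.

401(k) Company Match

Service from Nov 24, 2023 to 2024-02-02: 70 days.
401(k) Company Match — service 70 days ≥ 45 days ✓; 37 hrs/wk ≥ 35 ✓; dept Marketing ✓ → eligible.
Relocation Assistance — service 70 days < 90 days ✗ → not eligible.
Employee Assistance Program — 37 hrs/wk ≥ 15 ✓; rating 3 ≥ 2 ✓; service 70 days < 90 days ✗ → not eligible.
Equipment Allowance — status full-time ✗ (requires part-time, seasonal, or temporary) → not eligible.
Education Assistance — site Cork ✗ (not Fresno, Newark, or Pune) → not eligible.
Volunteer Time Off — service 70 days < 5 years (≈1825 days) ✗ → not eligible.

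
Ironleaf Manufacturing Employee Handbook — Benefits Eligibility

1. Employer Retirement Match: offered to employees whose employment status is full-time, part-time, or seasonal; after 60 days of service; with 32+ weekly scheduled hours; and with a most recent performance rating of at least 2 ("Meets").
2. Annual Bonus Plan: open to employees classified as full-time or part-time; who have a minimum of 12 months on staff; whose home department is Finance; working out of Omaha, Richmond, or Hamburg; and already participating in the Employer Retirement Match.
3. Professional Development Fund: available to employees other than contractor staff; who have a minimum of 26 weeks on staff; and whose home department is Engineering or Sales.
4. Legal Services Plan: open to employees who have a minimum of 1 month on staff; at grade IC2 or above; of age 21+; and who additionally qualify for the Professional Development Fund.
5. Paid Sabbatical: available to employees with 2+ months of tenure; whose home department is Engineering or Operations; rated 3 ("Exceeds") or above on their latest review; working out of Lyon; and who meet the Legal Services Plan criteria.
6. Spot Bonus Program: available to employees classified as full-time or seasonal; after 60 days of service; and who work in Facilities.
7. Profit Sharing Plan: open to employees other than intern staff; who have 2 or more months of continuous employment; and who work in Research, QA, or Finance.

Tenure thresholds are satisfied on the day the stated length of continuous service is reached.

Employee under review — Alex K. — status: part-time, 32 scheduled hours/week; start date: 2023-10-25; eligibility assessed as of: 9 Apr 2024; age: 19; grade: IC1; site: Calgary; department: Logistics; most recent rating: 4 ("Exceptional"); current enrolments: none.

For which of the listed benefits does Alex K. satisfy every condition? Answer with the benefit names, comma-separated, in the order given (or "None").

Service from 2023-10-25 to 9 Apr 2024: 167 days.
Employer Retirement Match — status part-time ✓; service 167 days ≥ 60 days ✓; 32 hrs/wk ≥ 32 ✓; rating 4 ≥ 2 ✓ → eligible.
Annual Bonus Plan — status part-time ✓; service 167 days < 12 months (≈360 days) ✗ → not eligible.
Professional Development Fund — status part-time ✓ (not excluded); service 167 days < 26 weeks (≈182 days) ✗ → not eligible.
Legal Services Plan — service 167 days ≥ 1 month (≈30 days) ✓; grade IC1 < IC2 ✗ → not eligible.
Paid Sabbatical — service 167 days ≥ 2 months (≈60 days) ✓; dept Logistics ✗ → not eligible.
Spot Bonus Program — status part-time ✗ (requires full-time or seasonal) → not eligible.
Profit Sharing Plan — status part-time ✓ (not excluded); service 167 days ≥ 2 months (≈60 days) ✓; dept Logistics ✗ → not eligible.

Employer Retirement Match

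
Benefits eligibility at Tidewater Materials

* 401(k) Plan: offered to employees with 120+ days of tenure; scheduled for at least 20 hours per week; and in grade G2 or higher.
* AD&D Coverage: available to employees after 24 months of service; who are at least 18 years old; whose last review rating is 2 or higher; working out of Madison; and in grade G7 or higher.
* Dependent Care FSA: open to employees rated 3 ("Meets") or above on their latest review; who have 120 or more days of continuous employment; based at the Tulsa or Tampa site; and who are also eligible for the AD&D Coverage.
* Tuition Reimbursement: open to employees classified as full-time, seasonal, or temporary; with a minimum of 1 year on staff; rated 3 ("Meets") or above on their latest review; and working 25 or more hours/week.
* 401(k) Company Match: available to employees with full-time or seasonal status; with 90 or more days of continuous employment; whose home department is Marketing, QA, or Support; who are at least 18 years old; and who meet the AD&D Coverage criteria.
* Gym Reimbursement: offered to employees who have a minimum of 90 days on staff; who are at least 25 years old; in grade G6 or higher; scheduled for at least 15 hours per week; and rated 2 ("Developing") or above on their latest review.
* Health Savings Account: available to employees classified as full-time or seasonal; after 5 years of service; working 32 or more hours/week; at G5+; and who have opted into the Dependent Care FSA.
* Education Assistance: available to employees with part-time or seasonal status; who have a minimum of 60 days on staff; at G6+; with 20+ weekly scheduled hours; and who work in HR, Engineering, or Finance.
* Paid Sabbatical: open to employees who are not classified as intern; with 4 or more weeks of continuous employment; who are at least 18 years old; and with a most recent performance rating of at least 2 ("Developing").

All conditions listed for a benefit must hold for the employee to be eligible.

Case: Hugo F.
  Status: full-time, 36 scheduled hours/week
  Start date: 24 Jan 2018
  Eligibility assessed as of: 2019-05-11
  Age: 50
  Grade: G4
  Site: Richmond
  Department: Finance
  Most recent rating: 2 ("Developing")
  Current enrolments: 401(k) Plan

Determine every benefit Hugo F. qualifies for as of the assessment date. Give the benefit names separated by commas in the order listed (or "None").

401(k) Plan, Paid Sabbatical

Service from 24 Jan 2018 to 2019-05-11: 472 days.
401(k) Plan — service 472 days ≥ 120 days ✓; 36 hrs/wk ≥ 20 ✓; grade G4 ≥ G2 ✓ → eligible.
AD&D Coverage — service 472 days < 24 months (≈720 days) ✗ → not eligible.
Dependent Care FSA — rating 2 < 3 ✗ → not eligible.
Tuition Reimbursement — status full-time ✓; service 472 days ≥ 1 year (≈365 days) ✓; rating 2 < 3 ✗ → not eligible.
401(k) Company Match — status full-time ✓; service 472 days ≥ 90 days ✓; dept Finance ✗ → not eligible.
Gym Reimbursement — service 472 days ≥ 90 days ✓; age 50 ≥ 25 ✓; grade G4 < G6 ✗ → not eligible.
Health Savings Account — status full-time ✓; service 472 days < 5 years (≈1825 days) ✗ → not eligible.
Education Assistance — status full-time ✗ (requires part-time or seasonal) → not eligible.
Paid Sabbatical — status full-time ✓ (not excluded); service 472 days ≥ 4 weeks (≈28 days) ✓; age 50 ≥ 18 ✓; rating 2 ≥ 2 ✓ → eligible.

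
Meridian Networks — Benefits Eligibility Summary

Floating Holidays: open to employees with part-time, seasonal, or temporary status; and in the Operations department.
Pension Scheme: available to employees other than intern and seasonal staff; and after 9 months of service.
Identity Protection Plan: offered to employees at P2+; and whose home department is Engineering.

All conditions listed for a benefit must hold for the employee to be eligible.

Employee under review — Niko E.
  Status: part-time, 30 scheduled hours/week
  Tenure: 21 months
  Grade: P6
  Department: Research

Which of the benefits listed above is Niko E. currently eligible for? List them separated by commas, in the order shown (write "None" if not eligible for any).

Pension Scheme

Floating Holidays — status part-time ✓; dept Research ✗ → not eligible.
Pension Scheme — status part-time ✓ (not excluded); service 21 months ≥ 9 months ✓ → eligible.
Identity Protection Plan — grade P6 ≥ P2 ✓; dept Research ✗ → not eligible.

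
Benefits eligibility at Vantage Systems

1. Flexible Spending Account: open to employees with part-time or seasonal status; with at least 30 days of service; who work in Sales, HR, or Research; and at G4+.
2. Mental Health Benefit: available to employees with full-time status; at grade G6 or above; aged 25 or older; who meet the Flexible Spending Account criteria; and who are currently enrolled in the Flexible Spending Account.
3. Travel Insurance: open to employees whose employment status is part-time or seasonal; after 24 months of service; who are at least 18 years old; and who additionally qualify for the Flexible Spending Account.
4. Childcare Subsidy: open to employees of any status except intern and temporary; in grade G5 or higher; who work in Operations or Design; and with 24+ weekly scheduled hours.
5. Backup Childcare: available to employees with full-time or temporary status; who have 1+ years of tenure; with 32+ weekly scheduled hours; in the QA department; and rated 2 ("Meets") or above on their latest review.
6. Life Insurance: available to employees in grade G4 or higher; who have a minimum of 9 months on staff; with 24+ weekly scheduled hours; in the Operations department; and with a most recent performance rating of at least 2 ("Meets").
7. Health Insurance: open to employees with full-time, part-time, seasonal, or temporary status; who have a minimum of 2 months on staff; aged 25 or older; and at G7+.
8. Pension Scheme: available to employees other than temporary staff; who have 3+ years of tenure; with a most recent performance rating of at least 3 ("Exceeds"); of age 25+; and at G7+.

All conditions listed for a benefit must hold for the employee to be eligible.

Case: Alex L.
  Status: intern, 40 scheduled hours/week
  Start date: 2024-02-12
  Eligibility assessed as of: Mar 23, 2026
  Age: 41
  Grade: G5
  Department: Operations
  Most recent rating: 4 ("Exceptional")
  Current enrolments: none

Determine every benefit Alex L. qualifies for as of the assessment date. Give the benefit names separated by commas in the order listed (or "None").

Service from 2024-02-12 to Mar 23, 2026: 770 days.
Flexible Spending Account — status intern ✗ (requires part-time or seasonal) → not eligible.
Mental Health Benefit — status intern ✗ (requires full-time) → not eligible.
Travel Insurance — status intern ✗ (requires part-time or seasonal) → not eligible.
Childcare Subsidy — status intern ✗ (excluded) → not eligible.
Backup Childcare — status intern ✗ (requires full-time or temporary) → not eligible.
Life Insurance — grade G5 ≥ G4 ✓; service 770 days ≥ 9 months (≈270 days) ✓; 40 hrs/wk ≥ 24 ✓; dept Operations ✓; rating 4 ≥ 2 ✓ → eligible.
Health Insurance — status intern ✗ (requires full-time, part-time, seasonal, or temporary) → not eligible.
Pension Scheme — status intern ✓ (not excluded); service 770 days < 3 years (≈1095 days) ✗ → not eligible.

Life Insurance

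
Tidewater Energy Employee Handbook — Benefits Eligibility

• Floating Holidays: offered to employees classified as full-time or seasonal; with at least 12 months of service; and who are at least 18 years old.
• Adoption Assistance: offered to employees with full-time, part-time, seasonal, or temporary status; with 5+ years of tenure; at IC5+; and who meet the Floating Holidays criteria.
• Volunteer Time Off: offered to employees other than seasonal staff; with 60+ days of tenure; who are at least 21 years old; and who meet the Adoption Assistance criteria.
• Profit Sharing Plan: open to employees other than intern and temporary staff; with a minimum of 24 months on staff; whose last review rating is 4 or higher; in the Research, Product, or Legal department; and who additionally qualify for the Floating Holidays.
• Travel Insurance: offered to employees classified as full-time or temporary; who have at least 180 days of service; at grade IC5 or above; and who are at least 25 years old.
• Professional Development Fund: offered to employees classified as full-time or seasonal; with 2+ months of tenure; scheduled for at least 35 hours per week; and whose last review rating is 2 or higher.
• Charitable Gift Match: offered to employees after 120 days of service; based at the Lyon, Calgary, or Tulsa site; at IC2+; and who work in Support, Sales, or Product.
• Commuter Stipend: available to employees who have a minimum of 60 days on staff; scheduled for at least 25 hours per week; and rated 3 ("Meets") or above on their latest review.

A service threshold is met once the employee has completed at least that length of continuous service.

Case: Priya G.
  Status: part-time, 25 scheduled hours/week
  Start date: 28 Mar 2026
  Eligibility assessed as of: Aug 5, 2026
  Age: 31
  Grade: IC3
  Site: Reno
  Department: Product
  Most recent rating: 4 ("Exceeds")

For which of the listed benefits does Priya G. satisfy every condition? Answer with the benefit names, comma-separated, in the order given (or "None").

Service from 28 Mar 2026 to Aug 5, 2026: 130 days.
Floating Holidays — status part-time ✗ (requires full-time or seasonal) → not eligible.
Adoption Assistance — status part-time ✓; service 130 days < 5 years (≈1825 days) ✗ → not eligible.
Volunteer Time Off — status part-time ✓ (not excluded); service 130 days ≥ 60 days ✓; age 31 ≥ 21 ✓; not eligible for Adoption Assistance ✗ → not eligible.
Profit Sharing Plan — status part-time ✓ (not excluded); service 130 days < 24 months (≈720 days) ✗ → not eligible.
Travel Insurance — status part-time ✗ (requires full-time or temporary) → not eligible.
Professional Development Fund — status part-time ✗ (requires full-time or seasonal) → not eligible.
Charitable Gift Match — service 130 days ≥ 120 days ✓; site Reno ✗ (not Lyon, Calgary, or Tulsa) → not eligible.
Commuter Stipend — service 130 days ≥ 60 days ✓; 25 hrs/wk ≥ 25 ✓; rating 4 ≥ 3 ✓ → eligible.

Commuter Stipend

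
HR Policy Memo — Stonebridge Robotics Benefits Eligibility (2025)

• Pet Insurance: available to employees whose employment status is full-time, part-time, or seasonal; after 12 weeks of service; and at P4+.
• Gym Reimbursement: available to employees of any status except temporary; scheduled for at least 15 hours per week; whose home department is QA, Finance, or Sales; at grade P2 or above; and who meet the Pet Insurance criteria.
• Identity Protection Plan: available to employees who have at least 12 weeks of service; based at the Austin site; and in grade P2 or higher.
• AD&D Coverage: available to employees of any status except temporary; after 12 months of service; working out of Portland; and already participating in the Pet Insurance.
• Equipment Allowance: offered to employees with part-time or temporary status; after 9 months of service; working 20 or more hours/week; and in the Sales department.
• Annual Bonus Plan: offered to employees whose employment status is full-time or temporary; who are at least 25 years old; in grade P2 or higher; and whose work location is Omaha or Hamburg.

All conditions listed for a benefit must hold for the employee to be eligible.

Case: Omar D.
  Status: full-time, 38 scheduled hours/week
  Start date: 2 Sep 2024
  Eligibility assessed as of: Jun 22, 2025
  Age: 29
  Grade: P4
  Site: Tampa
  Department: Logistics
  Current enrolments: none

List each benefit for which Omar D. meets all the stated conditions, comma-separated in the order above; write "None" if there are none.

Service from 2 Sep 2024 to Jun 22, 2025: 293 days.
Pet Insurance — status full-time ✓; service 293 days ≥ 12 weeks (≈84 days) ✓; grade P4 ≥ P4 ✓ → eligible.
Gym Reimbursement — status full-time ✓ (not excluded); 38 hrs/wk ≥ 15 ✓; dept Logistics ✗ → not eligible.
Identity Protection Plan — service 293 days ≥ 12 weeks (≈84 days) ✓; site Tampa ✗ (not Austin) → not eligible.
AD&D Coverage — status full-time ✓ (not excluded); service 293 days < 12 months (≈360 days) ✗ → not eligible.
Equipment Allowance — status full-time ✗ (requires part-time or temporary) → not eligible.
Annual Bonus Plan — status full-time ✓; age 29 ≥ 25 ✓; grade P4 ≥ P2 ✓; site Tampa ✗ (not Omaha or Hamburg) → not eligible.

Pet Insurance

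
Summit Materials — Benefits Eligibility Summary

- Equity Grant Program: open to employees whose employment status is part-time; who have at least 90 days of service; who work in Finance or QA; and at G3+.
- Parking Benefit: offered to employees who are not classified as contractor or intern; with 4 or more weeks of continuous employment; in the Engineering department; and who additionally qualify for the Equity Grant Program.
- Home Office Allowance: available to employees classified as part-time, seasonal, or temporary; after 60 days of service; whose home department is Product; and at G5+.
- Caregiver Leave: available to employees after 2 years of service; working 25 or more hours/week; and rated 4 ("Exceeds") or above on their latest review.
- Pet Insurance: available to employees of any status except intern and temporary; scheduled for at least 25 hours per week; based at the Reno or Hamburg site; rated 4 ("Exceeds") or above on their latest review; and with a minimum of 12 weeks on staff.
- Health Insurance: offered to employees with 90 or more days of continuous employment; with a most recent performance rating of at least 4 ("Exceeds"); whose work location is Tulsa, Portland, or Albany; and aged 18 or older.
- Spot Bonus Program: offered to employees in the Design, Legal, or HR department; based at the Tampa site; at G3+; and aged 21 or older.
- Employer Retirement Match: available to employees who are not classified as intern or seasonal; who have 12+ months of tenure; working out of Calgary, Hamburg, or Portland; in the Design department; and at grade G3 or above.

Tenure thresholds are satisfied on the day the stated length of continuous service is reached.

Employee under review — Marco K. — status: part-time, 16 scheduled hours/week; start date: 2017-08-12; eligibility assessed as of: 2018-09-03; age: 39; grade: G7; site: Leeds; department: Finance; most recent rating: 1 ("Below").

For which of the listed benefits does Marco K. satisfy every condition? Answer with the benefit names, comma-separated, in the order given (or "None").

Equity Grant Program

Service from 2017-08-12 to 2018-09-03: 387 days.
Equity Grant Program — status part-time ✓; service 387 days ≥ 90 days ✓; dept Finance ✓; grade G7 ≥ G3 ✓ → eligible.
Parking Benefit — status part-time ✓ (not excluded); service 387 days ≥ 4 weeks (≈28 days) ✓; dept Finance ✗ → not eligible.
Home Office Allowance — status part-time ✓; service 387 days ≥ 60 days ✓; dept Finance ✗ → not eligible.
Caregiver Leave — service 387 days < 2 years (≈730 days) ✗ → not eligible.
Pet Insurance — status part-time ✓ (not excluded); 16 hrs/wk < 25 ✗ → not eligible.
Health Insurance — service 387 days ≥ 90 days ✓; rating 1 < 4 ✗ → not eligible.
Spot Bonus Program — dept Finance ✗ → not eligible.
Employer Retirement Match — status part-time ✓ (not excluded); service 387 days ≥ 12 months (≈360 days) ✓; site Leeds ✗ (not Calgary, Hamburg, or Portland) → not eligible.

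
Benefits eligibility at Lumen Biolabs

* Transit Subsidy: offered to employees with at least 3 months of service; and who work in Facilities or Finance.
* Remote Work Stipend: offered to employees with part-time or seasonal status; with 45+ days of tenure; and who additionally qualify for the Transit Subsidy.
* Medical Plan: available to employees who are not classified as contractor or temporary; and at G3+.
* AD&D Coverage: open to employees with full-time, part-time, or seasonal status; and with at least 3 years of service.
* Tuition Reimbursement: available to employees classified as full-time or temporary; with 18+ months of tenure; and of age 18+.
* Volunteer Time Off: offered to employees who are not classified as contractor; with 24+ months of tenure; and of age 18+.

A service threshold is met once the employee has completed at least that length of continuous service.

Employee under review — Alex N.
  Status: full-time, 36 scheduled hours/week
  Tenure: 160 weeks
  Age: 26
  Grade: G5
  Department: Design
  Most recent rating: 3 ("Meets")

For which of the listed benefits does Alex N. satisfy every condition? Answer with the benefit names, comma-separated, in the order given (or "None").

Medical Plan, AD&D Coverage, Tuition Reimbursement, Volunteer Time Off

Transit Subsidy — service 160 weeks ≥ 3 months (≈90 days) ✓; dept Design ✗ → not eligible.
Remote Work Stipend — status full-time ✗ (requires part-time or seasonal) → not eligible.
Medical Plan — status full-time ✓ (not excluded); grade G5 ≥ G3 ✓ → eligible.
AD&D Coverage — status full-time ✓; service 160 weeks ≥ 3 years (≈1095 days) ✓ → eligible.
Tuition Reimbursement — status full-time ✓; service 160 weeks ≥ 18 months (≈540 days) ✓; age 26 ≥ 18 ✓ → eligible.
Volunteer Time Off — status full-time ✓ (not excluded); service 160 weeks ≥ 24 months (≈720 days) ✓; age 26 ≥ 18 ✓ → eligible.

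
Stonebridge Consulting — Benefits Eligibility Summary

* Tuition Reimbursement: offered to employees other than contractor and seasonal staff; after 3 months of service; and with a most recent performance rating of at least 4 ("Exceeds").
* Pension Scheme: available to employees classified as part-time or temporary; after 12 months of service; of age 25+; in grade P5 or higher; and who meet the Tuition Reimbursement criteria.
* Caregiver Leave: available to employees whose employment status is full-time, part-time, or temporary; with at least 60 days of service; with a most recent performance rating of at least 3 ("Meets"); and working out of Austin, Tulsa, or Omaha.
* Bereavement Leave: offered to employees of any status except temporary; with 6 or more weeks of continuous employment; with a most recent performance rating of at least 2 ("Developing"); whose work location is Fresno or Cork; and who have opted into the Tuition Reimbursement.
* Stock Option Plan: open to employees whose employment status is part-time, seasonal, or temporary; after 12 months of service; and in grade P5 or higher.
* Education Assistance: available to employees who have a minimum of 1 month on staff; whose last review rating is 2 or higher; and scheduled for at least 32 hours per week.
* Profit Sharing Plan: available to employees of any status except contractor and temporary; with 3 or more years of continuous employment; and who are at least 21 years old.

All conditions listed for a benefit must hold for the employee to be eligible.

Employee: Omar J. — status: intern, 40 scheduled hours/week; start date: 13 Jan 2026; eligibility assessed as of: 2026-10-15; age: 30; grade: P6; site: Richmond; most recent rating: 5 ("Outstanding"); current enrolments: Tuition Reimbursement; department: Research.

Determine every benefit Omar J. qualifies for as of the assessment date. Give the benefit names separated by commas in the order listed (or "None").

Service from 13 Jan 2026 to 2026-10-15: 275 days.
Tuition Reimbursement — status intern ✓ (not excluded); service 275 days ≥ 3 months (≈90 days) ✓; rating 5 ≥ 4 ✓ → eligible.
Pension Scheme — status intern ✗ (requires part-time or temporary) → not eligible.
Caregiver Leave — status intern ✗ (requires full-time, part-time, or temporary) → not eligible.
Bereavement Leave — status intern ✓ (not excluded); service 275 days ≥ 6 weeks (≈42 days) ✓; rating 5 ≥ 2 ✓; site Richmond ✗ (not Fresno or Cork) → not eligible.
Stock Option Plan — status intern ✗ (requires part-time, seasonal, or temporary) → not eligible.
Education Assistance — service 275 days ≥ 1 month (≈30 days) ✓; rating 5 ≥ 2 ✓; 40 hrs/wk ≥ 32 ✓ → eligible.
Profit Sharing Plan — status intern ✓ (not excluded); service 275 days < 3 years (≈1095 days) ✗ → not eligible.

Tuition Reimbursement, Education Assistance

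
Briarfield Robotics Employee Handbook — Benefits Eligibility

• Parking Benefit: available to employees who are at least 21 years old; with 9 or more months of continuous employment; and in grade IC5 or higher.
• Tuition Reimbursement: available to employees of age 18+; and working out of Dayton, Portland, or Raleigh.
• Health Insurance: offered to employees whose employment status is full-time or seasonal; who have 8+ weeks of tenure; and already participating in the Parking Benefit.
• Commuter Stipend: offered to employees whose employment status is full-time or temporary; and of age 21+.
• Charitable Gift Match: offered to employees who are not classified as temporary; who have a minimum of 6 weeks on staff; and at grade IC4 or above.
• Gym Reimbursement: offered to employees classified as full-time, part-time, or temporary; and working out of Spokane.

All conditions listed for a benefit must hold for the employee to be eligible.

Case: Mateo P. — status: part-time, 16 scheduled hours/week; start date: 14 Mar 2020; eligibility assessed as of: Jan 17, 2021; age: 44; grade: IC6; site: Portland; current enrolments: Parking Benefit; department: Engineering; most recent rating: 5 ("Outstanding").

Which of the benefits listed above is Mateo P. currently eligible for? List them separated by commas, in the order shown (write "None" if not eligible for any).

Service from 14 Mar 2020 to Jan 17, 2021: 309 days.
Parking Benefit — age 44 ≥ 21 ✓; service 309 days ≥ 9 months (≈270 days) ✓; grade IC6 ≥ IC5 ✓ → eligible.
Tuition Reimbursement — age 44 ≥ 18 ✓; site Portland ✓ → eligible.
Health Insurance — status part-time ✗ (requires full-time or seasonal) → not eligible.
Commuter Stipend — status part-time ✗ (requires full-time or temporary) → not eligible.
Charitable Gift Match — status part-time ✓ (not excluded); service 309 days ≥ 6 weeks (≈42 days) ✓; grade IC6 ≥ IC4 ✓ → eligible.
Gym Reimbursement — status part-time ✓; site Portland ✗ (not Spokane) → not eligible.

Parking Benefit, Tuition Reimbursement, Charitable Gift Match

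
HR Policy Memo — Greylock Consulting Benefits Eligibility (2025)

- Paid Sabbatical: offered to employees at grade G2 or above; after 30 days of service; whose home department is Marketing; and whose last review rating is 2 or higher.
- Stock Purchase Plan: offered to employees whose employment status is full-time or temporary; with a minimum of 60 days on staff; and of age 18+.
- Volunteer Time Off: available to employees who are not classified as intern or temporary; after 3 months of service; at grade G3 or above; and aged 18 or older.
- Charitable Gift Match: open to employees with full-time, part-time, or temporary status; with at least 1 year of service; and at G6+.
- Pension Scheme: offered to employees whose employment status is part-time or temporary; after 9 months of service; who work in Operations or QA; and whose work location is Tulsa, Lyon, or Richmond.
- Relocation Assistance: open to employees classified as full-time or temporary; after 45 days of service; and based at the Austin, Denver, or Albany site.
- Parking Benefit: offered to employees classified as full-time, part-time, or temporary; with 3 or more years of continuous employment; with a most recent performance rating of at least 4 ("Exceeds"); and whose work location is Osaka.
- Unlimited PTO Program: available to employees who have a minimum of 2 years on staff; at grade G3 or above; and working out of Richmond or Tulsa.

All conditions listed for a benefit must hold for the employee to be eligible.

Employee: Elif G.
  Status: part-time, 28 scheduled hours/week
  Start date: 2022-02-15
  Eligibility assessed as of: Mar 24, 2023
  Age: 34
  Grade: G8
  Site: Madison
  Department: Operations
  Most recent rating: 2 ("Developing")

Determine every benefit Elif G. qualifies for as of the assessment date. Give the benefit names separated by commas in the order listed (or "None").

Service from 2022-02-15 to Mar 24, 2023: 402 days.
Paid Sabbatical — grade G8 ≥ G2 ✓; service 402 days ≥ 30 days ✓; dept Operations ✗ → not eligible.
Stock Purchase Plan — status part-time ✗ (requires full-time or temporary) → not eligible.
Volunteer Time Off — status part-time ✓ (not excluded); service 402 days ≥ 3 months (≈90 days) ✓; grade G8 ≥ G3 ✓; age 34 ≥ 18 ✓ → eligible.
Charitable Gift Match — status part-time ✓; service 402 days ≥ 1 year (≈365 days) ✓; grade G8 ≥ G6 ✓ → eligible.
Pension Scheme — status part-time ✓; service 402 days ≥ 9 months (≈270 days) ✓; dept Operations ✓; site Madison ✗ (not Tulsa, Lyon, or Richmond) → not eligible.
Relocation Assistance — status part-time ✗ (requires full-time or temporary) → not eligible.
Parking Benefit — status part-time ✓; service 402 days < 3 years (≈1095 days) ✗ → not eligible.
Unlimited PTO Program — service 402 days < 2 years (≈730 days) ✗ → not eligible.

Volunteer Time Off, Charitable Gift Match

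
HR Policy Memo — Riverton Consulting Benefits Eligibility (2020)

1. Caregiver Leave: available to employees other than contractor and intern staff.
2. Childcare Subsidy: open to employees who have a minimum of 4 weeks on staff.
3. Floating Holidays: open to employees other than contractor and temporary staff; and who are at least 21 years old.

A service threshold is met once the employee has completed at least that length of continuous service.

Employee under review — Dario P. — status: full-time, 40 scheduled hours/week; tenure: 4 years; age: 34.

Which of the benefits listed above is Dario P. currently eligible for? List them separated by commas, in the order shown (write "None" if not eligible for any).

Caregiver Leave — status full-time ✓ (not excluded) → eligible.
Childcare Subsidy — service 4 years ≥ 4 weeks (≈28 days) ✓ → eligible.
Floating Holidays — status full-time ✓ (not excluded); age 34 ≥ 21 ✓ → eligible.

Caregiver Leave, Childcare Subsidy, Floating Holidays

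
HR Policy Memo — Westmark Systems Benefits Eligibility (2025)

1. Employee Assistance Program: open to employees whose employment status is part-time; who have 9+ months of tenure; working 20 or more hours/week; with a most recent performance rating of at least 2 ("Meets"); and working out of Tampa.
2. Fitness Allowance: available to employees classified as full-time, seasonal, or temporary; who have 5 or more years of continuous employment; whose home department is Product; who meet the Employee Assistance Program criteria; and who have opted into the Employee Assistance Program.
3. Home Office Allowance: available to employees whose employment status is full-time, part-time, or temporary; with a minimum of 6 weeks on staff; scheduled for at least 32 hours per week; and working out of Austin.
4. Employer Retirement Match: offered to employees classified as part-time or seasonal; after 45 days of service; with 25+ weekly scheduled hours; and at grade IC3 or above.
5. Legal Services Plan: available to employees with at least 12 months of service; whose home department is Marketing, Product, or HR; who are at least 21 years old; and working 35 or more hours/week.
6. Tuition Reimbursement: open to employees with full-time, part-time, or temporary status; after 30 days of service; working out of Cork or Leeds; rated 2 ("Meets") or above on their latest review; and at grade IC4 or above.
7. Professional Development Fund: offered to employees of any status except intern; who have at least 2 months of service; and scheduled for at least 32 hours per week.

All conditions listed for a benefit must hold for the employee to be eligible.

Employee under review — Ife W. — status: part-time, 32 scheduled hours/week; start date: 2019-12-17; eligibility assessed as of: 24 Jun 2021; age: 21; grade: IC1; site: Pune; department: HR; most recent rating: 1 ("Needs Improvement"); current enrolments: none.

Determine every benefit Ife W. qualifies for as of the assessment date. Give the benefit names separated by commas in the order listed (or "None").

Service from 2019-12-17 to 24 Jun 2021: 555 days.
Employee Assistance Program — status part-time ✓; service 555 days ≥ 9 months (≈270 days) ✓; 32 hrs/wk ≥ 20 ✓; rating 1 < 2 ✗ → not eligible.
Fitness Allowance — status part-time ✗ (requires full-time, seasonal, or temporary) → not eligible.
Home Office Allowance — status part-time ✓; service 555 days ≥ 6 weeks (≈42 days) ✓; 32 hrs/wk ≥ 32 ✓; site Pune ✗ (not Austin) → not eligible.
Employer Retirement Match — status part-time ✓; service 555 days ≥ 45 days ✓; 32 hrs/wk ≥ 25 ✓; grade IC1 < IC3 ✗ → not eligible.
Legal Services Plan — service 555 days ≥ 12 months (≈360 days) ✓; dept HR ✓; age 21 ≥ 21 ✓; 32 hrs/wk < 35 ✗ → not eligible.
Tuition Reimbursement — status part-time ✓; service 555 days ≥ 30 days ✓; site Pune ✗ (not Cork or Leeds) → not eligible.
Professional Development Fund — status part-time ✓ (not excluded); service 555 days ≥ 2 months (≈60 days) ✓; 32 hrs/wk ≥ 32 ✓ → eligible.

Professional Development Fund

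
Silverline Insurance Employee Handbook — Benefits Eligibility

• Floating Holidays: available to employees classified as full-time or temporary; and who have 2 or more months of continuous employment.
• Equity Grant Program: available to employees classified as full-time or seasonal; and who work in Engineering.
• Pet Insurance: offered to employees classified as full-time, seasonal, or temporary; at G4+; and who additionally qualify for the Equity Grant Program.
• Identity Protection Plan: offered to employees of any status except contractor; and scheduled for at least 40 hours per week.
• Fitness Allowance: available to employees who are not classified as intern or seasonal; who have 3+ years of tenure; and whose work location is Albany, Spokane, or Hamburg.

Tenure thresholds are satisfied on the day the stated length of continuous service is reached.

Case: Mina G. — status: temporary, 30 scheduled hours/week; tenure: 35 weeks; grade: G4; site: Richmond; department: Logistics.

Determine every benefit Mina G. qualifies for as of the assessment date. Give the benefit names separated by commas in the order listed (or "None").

Floating Holidays

Floating Holidays — status temporary ✓; service 35 weeks ≥ 2 months (≈60 days) ✓ → eligible.
Equity Grant Program — status temporary ✗ (requires full-time or seasonal) → not eligible.
Pet Insurance — status temporary ✓; grade G4 ≥ G4 ✓; not eligible for Equity Grant Program ✗ → not eligible.
Identity Protection Plan — status temporary ✓ (not excluded); 30 hrs/wk < 40 ✗ → not eligible.
Fitness Allowance — status temporary ✓ (not excluded); service 35 weeks < 3 years (≈1095 days) ✗ → not eligible.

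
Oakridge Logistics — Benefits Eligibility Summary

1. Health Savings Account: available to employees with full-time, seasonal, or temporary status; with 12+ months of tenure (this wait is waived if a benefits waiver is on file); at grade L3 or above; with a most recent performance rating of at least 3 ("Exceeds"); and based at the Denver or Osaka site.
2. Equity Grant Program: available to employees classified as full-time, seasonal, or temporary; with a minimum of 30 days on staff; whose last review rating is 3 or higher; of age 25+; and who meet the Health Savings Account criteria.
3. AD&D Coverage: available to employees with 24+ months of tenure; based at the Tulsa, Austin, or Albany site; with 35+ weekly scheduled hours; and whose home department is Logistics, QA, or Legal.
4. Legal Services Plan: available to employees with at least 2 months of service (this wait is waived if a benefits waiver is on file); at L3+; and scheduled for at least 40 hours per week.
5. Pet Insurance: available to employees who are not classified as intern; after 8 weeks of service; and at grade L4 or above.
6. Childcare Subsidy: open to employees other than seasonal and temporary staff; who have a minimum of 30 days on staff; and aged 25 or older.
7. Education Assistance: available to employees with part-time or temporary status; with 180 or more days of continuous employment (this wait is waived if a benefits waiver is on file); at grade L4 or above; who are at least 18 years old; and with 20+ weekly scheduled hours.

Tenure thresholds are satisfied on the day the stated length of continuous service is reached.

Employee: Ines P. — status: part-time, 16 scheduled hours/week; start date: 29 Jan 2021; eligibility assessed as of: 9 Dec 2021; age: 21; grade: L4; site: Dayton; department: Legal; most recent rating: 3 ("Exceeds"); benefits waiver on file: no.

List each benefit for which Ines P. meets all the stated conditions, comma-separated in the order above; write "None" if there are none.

Pet Insurance

Service from 29 Jan 2021 to 9 Dec 2021: 314 days.
Health Savings Account — status part-time ✗ (requires full-time, seasonal, or temporary) → not eligible.
Equity Grant Program — status part-time ✗ (requires full-time, seasonal, or temporary) → not eligible.
AD&D Coverage — service 314 days < 24 months (≈720 days) ✗ → not eligible.
Legal Services Plan — no waiver, service 314 days ≥ 2 months (≈60 days) ✓; grade L4 ≥ L3 ✓; 16 hrs/wk < 40 ✗ → not eligible.
Pet Insurance — status part-time ✓ (not excluded); service 314 days ≥ 8 weeks (≈56 days) ✓; grade L4 ≥ L4 ✓ → eligible.
Childcare Subsidy — status part-time ✓ (not excluded); service 314 days ≥ 30 days ✓; age 21 < 25 ✗ → not eligible.
Education Assistance — status part-time ✓; no waiver, service 314 days ≥ 180 days ✓; grade L4 ≥ L4 ✓; age 21 ≥ 18 ✓; 16 hrs/wk < 20 ✗ → not eligible.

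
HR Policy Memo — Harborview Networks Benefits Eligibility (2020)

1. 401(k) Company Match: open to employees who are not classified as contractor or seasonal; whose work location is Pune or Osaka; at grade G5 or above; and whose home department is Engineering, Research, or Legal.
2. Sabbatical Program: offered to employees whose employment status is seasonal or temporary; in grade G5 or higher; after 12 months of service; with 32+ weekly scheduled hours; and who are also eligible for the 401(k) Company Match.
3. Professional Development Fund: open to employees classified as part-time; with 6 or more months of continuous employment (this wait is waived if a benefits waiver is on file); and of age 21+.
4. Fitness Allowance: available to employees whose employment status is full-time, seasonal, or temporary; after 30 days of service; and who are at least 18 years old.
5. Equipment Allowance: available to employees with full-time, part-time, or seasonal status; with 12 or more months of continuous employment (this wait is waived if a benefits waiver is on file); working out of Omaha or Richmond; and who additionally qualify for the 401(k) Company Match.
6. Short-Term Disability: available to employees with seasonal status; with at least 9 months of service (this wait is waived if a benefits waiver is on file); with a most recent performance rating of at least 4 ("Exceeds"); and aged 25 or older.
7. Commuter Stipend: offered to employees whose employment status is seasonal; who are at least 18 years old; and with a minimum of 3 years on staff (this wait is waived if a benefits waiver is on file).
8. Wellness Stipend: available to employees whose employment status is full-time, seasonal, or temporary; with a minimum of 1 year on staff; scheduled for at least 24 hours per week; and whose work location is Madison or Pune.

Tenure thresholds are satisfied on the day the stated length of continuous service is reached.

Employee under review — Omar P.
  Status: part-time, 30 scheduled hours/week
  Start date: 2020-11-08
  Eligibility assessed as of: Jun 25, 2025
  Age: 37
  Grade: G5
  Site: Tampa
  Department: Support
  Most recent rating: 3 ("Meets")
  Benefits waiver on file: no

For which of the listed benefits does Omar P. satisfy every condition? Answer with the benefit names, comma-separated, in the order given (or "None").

Service from 2020-11-08 to Jun 25, 2025: 1690 days.
401(k) Company Match — status part-time ✓ (not excluded); site Tampa ✗ (not Pune or Osaka) → not eligible.
Sabbatical Program — status part-time ✗ (requires seasonal or temporary) → not eligible.
Professional Development Fund — status part-time ✓; no waiver, service 1690 days ≥ 6 months (≈180 days) ✓; age 37 ≥ 21 ✓ → eligible.
Fitness Allowance — status part-time ✗ (requires full-time, seasonal, or temporary) → not eligible.
Equipment Allowance — status part-time ✓; no waiver, service 1690 days ≥ 12 months (≈360 days) ✓; site Tampa ✗ (not Omaha or Richmond) → not eligible.
Short-Term Disability — status part-time ✗ (requires seasonal) → not eligible.
Commuter Stipend — status part-time ✗ (requires seasonal) → not eligible.
Wellness Stipend — status part-time ✗ (requires full-time, seasonal, or temporary) → not eligible.

Professional Development Fund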